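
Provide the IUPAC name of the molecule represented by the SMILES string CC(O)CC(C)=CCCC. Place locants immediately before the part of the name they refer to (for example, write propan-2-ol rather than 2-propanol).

4-methyloct-4-en-2-ol

The longest carbon chain that includes the –OH group and the multiple bond has 8 carbons, so the parent hydride is octane.
An alcohol (–OH) is the principal characteristic group, giving the suffix -ol.
The chain contains a C=C double bond, so the unsaturation ending is -ene.
Number the chain so that numbering from this end puts the hydroxyl group at C-2 rather than C-7.
With this numbering: the hydroxyl at C-2; the double bond between C-4 and C-5; a methyl group at C-4.
The name is 4-methyloct-4-en-2-ol.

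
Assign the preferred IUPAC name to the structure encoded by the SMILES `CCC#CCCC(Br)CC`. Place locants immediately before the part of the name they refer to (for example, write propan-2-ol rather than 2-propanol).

7-bromonon-3-yne

The longest carbon chain that includes the multiple bond has 9 carbons, so the parent hydride is nonane.
There is one C≡C triple bond, indicated by the ending -yne.
Choose the numbering such that numbering from this end puts the triple bond at C-3 rather than C-6.
With this numbering: the triple bond between C-3 and C-4; a bromo group at C-7.
Assembling the pieces gives 7-bromonon-3-yne.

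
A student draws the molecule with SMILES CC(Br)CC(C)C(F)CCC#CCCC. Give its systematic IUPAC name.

The longest carbon chain that includes the multiple bond has 12 carbons, so the parent hydride is dodecane.
A C≡C triple bond in the chain gives the infix -yne-.
The numbering direction is chosen so that numbering from this end puts the triple bond at C-4 rather than C-8.
This places the triple bond between C-4 and C-5; a bromo group at C-11; a fluoro group at C-8; a methyl group at C-9.
The substituents are ordered alphabetically, ignoring any di-/tri- multipliers.
Putting it together: 11-bromo-8-fluoro-9-methyldodec-4-yne.

11-bromo-8-fluoro-9-methyldodec-4-yne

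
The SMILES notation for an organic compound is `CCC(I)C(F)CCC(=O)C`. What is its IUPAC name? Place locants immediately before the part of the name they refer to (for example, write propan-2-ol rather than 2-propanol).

The longest carbon chain that includes the carbonyl has 8 carbons, so the parent hydride is octane.
A ketone (C=O on an internal carbon) is the principal characteristic group, giving the suffix -one.
Number the chain so that numbering from this end puts the carbonyl group at C-2 rather than C-7.
That gives the carbonyl at C-2; a fluoro group at C-5; an iodo group at C-6.
Prefixes are listed alphabetically: fluoro, iodo.
Assembling the pieces gives 5-fluoro-6-iodooctan-2-one.

5-fluoro-6-iodooctan-2-one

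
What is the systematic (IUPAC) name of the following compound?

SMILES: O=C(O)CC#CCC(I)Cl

6-chloro-6-iodohex-3-ynoic acid

The longest carbon chain that includes the –COOH group and the multiple bond has 6 carbons, so the parent hydride is hexane.
The principal characteristic group is a carboxylic acid (terminal –COOH), named with the suffix -oic acid.
There is one C≡C triple bond, indicated by the ending -yne.
Number the chain so that the carboxylic acid carbon is C-1 by definition.
That gives the triple bond between C-3 and C-4; a chloro group at C-6; an iodo group at C-6.
Prefixes are listed alphabetically: chloro, iodo.
Putting it together: 6-chloro-6-iodohex-3-ynoic acid.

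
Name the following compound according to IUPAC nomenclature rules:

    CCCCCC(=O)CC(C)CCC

The longest chain bearing the carbonyl is 11 carbons long (undecane).
A ketone (C=O on an internal carbon) is the principal characteristic group, giving the suffix -one.
Choose the numbering such that the substituent locant set {4} is lower than {8} at the first point of difference.
With this numbering: the carbonyl at C-6; a methyl group at C-4.
Putting it together: 4-methylundecan-6-one.

4-methylundecan-6-one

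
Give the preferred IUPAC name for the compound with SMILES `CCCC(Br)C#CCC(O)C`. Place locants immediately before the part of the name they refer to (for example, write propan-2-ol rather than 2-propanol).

The longest carbon chain that includes the –OH group and the multiple bond has 9 carbons, so the parent hydride is nonane.
An alcohol (–OH) is the principal characteristic group, giving the suffix -ol.
A C≡C triple bond in the chain gives the infix -yne-.
Number the chain so that numbering from this end puts the hydroxyl group at C-2 rather than C-8.
This places the hydroxyl at C-2; the triple bond between C-4 and C-5; a bromo group at C-6.
Assembling the pieces gives 6-bromonon-4-yn-2-ol.

6-bromonon-4-yn-2-ol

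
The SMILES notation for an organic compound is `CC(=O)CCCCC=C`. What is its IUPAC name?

The longest chain bearing the carbonyl and the multiple bond is 8 carbons long (octane).
A ketone (C=O on an internal carbon) is the principal characteristic group, giving the suffix -one.
The chain contains a C=C double bond, so the unsaturation ending is -ene.
The numbering direction is chosen so that numbering from this end puts the carbonyl group at C-2 rather than C-7.
With this numbering: the carbonyl at C-2; the double bond between C-7 and C-8.
The name is oct-7-en-2-one.

oct-7-en-2-one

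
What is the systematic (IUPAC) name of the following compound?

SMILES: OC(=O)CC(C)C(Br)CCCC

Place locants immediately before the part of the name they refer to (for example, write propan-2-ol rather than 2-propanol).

The longest chain bearing the –COOH group is 8 carbons long (octane).
A carboxylic acid (terminal –COOH) is the principal characteristic group, giving the suffix -oic acid.
Number the chain so that the carboxylic acid carbon is C-1 by definition.
This places a bromo group at C-4; a methyl group at C-3.
The substituents are ordered alphabetically, ignoring any di-/tri- multipliers.
Putting it together: 4-bromo-3-methyloctanoic acid.

4-bromo-3-methyloctanoic acid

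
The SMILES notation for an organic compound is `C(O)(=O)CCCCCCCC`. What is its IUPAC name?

nonanoic acid

The longest carbon chain that includes the –COOH group has 9 carbons, so the parent hydride is nonane.
The highest-priority functional group is a carboxylic acid (terminal –COOH), so the name ends in -oic acid.
The numbering direction is chosen so that the carboxylic acid carbon is C-1 by definition.
Assembling the pieces gives nonanoic acid.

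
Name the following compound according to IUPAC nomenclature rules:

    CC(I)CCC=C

5-iodohex-1-ene

The longest chain bearing the multiple bond is 6 carbons long (hexane).
The chain contains a C=C double bond, so the unsaturation ending is -ene.
Number the chain so that numbering from this end puts the double bond at C-1 rather than C-5.
That gives the double bond between C-1 and C-2; an iodo group at C-5.
Putting it together: 5-iodohex-1-ene.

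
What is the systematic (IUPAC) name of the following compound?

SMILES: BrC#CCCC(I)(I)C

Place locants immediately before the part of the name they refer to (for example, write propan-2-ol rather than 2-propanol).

1-bromo-5,5-diiodohex-1-yne

Counting along the main chain through the multiple bond gives 6 carbons: the parent is hexane.
There is one C≡C triple bond, indicated by the ending -yne.
Number the chain so that numbering from this end puts the triple bond at C-1 rather than C-5.
That gives the triple bond between C-1 and C-2; a bromo group at C-1; two iodo groups at C-5.
Prefixes are listed alphabetically: bromo, iodo.
Assembling the pieces gives 1-bromo-5,5-diiodohex-1-yne.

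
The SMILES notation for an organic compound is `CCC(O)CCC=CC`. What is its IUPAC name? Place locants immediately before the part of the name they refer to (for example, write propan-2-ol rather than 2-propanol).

The longest carbon chain that includes the –OH group and the multiple bond has 8 carbons, so the parent hydride is octane.
An alcohol (–OH) is the principal characteristic group, giving the suffix -ol.
The chain contains a C=C double bond, so the unsaturation ending is -ene.
Number the chain so that numbering from this end puts the hydroxyl group at C-3 rather than C-6.
With this numbering: the hydroxyl at C-3; the double bond between C-6 and C-7.
Putting it together: oct-6-en-3-ol.

oct-6-en-3-ol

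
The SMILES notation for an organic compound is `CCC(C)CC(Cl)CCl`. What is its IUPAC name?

1,2-dichloro-4-methylhexane

The longest continuous carbon chain has 6 atoms, so the parent hydride is hexane.
Choose the numbering such that the substituent locant set {1,2,4} is lower than {3,5,6} at the first point of difference.
With this numbering: chloro groups at C-1 and C-2; a methyl group at C-4.
The substituents are ordered alphabetically, ignoring any di-/tri- multipliers.
Putting it together: 1,2-dichloro-4-methylhexane.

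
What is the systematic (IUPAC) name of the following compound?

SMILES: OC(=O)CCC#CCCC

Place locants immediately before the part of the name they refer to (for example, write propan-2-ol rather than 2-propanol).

The longest chain bearing the –COOH group and the multiple bond is 8 carbons long (octane).
The highest-priority functional group is a carboxylic acid (terminal –COOH), so the name ends in -oic acid.
The chain contains a C≡C triple bond, so the unsaturation ending is -yne.
The numbering direction is chosen so that the carboxylic acid carbon is C-1 by definition.
This places the triple bond between C-4 and C-5.
Putting it together: oct-4-ynoic acid.

oct-4-ynoic acid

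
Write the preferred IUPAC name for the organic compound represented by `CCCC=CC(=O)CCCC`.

The longest chain bearing the carbonyl and the multiple bond is 10 carbons long (decane).
The principal characteristic group is a ketone (C=O on an internal carbon), named with the suffix -one.
A C=C double bond in the chain gives the infix -ene-.
Choose the numbering such that numbering from this end puts the carbonyl group at C-5 rather than C-6.
That gives the carbonyl at C-5; the double bond between C-6 and C-7.
Putting it together: dec-6-en-5-one.

dec-6-en-5-one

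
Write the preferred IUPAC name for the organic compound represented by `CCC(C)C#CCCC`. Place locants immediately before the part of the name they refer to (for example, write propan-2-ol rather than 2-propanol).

The longest carbon chain that includes the multiple bond has 8 carbons, so the parent hydride is octane.
There is one C≡C triple bond, indicated by the ending -yne.
The numbering direction is chosen so that the substituent locant set {3} is lower than {6} at the first point of difference.
With this numbering: the triple bond between C-4 and C-5; a methyl group at C-3.
Putting it together: 3-methyloct-4-yne.

3-methyloct-4-yne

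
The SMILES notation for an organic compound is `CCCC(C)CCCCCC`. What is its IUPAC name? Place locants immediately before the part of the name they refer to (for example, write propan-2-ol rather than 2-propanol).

The parent chain contains 10 carbons (decane).
The numbering direction is chosen so that the substituent locant set {4} is lower than {7} at the first point of difference.
With this numbering: a methyl group at C-4.
Putting it together: 4-methyldecane.

4-methyldecane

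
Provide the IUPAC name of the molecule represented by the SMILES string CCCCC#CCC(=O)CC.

The longest chain bearing the carbonyl and the multiple bond is 10 carbons long (decane).
The principal characteristic group is a ketone (C=O on an internal carbon), named with the suffix -one.
There is one C≡C triple bond, indicated by the ending -yne.
The numbering direction is chosen so that numbering from this end puts the carbonyl group at C-3 rather than C-8.
This places the carbonyl at C-3; the triple bond between C-5 and C-6.
Putting it together: dec-5-yn-3-one.

dec-5-yn-3-one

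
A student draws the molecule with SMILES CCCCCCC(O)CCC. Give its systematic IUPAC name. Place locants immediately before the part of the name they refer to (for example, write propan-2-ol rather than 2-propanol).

decan-4-ol

The longest carbon chain that includes the –OH group has 10 carbons, so the parent hydride is decane.
The highest-priority functional group is an alcohol (–OH), so the name ends in -ol.
Number the chain so that numbering from this end puts the hydroxyl group at C-4 rather than C-7.
With this numbering: the hydroxyl at C-4.
Putting it together: decan-4-ol.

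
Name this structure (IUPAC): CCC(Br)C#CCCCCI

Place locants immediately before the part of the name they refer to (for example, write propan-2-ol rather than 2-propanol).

3-bromo-9-iodonon-4-yne

The longest carbon chain that includes the multiple bond has 9 carbons, so the parent hydride is nonane.
The chain contains a C≡C triple bond, so the unsaturation ending is -yne.
Choose the numbering such that numbering from this end puts the triple bond at C-4 rather than C-5.
That gives the triple bond between C-4 and C-5; a bromo group at C-3; an iodo group at C-9.
Prefixes are listed alphabetically: bromo, iodo.
Putting it together: 3-bromo-9-iodonon-4-yne.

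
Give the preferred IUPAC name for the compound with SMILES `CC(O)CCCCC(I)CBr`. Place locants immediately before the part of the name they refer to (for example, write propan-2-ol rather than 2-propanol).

The longest carbon chain that includes the –OH group has 8 carbons, so the parent hydride is octane.
The principal characteristic group is an alcohol (–OH), named with the suffix -ol.
Choose the numbering such that numbering from this end puts the hydroxyl group at C-2 rather than C-7.
This places the hydroxyl at C-2; a bromo group at C-8; an iodo group at C-7.
The substituents are ordered alphabetically, ignoring any di-/tri- multipliers.
Assembling the pieces gives 8-bromo-7-iodooctan-2-ol.

8-bromo-7-iodooctan-2-ol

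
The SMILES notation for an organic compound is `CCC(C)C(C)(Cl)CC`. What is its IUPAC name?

3-chloro-3,4-dimethylhexane

The longest continuous carbon chain has 6 atoms, so the parent hydride is hexane.
Number the chain so that the substituent locant set {3,3,4} is lower than {3,4,4} at the first point of difference.
That gives a chloro group at C-3; methyl groups at C-3 and C-4.
The substituents are ordered alphabetically, ignoring any di-/tri- multipliers.
Putting it together: 3-chloro-3,4-dimethylhexane.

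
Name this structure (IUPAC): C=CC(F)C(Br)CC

Counting along the main chain through the multiple bond gives 6 carbons: the parent is hexane.
The chain contains a C=C double bond, so the unsaturation ending is -ene.
Number the chain so that numbering from this end puts the double bond at C-1 rather than C-5.
That gives the double bond between C-1 and C-2; a bromo group at C-4; a fluoro group at C-3.
The substituents are ordered alphabetically, ignoring any di-/tri- multipliers.
The name is 4-bromo-3-fluorohex-1-ene.

4-bromo-3-fluorohex-1-ene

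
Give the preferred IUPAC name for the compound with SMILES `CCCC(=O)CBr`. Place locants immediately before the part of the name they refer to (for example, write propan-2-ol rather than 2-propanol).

The longest chain bearing the carbonyl is 5 carbons long (pentane).
A ketone (C=O on an internal carbon) is the principal characteristic group, giving the suffix -one.
Number the chain so that numbering from this end puts the carbonyl group at C-2 rather than C-4.
That gives the carbonyl at C-2; a bromo group at C-1.
Putting it together: 1-bromopentan-2-one.

1-bromopentan-2-one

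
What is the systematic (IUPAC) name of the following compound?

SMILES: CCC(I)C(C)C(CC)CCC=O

Counting along the main chain through the –CHO group gives 8 carbons: the parent is octane.
The principal characteristic group is an aldehyde (terminal –CHO), named with the suffix -al.
Choose the numbering such that the aldehyde carbon is C-1 by definition.
That gives an ethyl group at C-4; an iodo group at C-6; a methyl group at C-5.
The substituents are ordered alphabetically, ignoring any di-/tri- multipliers.
The name is 4-ethyl-6-iodo-5-methyloctanal.

4-ethyl-6-iodo-5-methyloctanal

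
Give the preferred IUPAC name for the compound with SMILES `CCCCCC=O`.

hexanal

Counting along the main chain through the –CHO group gives 6 carbons: the parent is hexane.
The principal characteristic group is an aldehyde (terminal –CHO), named with the suffix -al.
Number the chain so that the aldehyde carbon is C-1 by definition.
Putting it together: hexanal.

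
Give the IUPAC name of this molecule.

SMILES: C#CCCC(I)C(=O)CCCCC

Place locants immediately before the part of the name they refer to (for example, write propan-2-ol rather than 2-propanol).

5-iodoundec-1-yn-6-one

The longest carbon chain that includes the carbonyl and the multiple bond has 11 carbons, so the parent hydride is undecane.
The highest-priority functional group is a ketone (C=O on an internal carbon), so the name ends in -one.
A C≡C triple bond in the chain gives the infix -yne-.
The numbering direction is chosen so that numbering from this end puts the triple bond at C-1 rather than C-10.
This places the carbonyl at C-6; the triple bond between C-1 and C-2; an iodo group at C-5.
Assembling the pieces gives 5-iodoundec-1-yn-6-one.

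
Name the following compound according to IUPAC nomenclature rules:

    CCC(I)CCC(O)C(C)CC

The longest chain bearing the –OH group is 9 carbons long (nonane).
An alcohol (–OH) is the principal characteristic group, giving the suffix -ol.
Number the chain so that numbering from this end puts the hydroxyl group at C-4 rather than C-6.
With this numbering: the hydroxyl at C-4; an iodo group at C-7; a methyl group at C-3.
The substituents are ordered alphabetically, ignoring any di-/tri- multipliers.
The name is 7-iodo-3-methylnonan-4-ol.

7-iodo-3-methylnonan-4-ol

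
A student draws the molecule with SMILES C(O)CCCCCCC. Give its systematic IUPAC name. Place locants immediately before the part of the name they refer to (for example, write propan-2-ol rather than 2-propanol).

The longest carbon chain that includes the –OH group has 8 carbons, so the parent hydride is octane.
The principal characteristic group is an alcohol (–OH), named with the suffix -ol.
Number the chain so that numbering from this end puts the hydroxyl group at C-1 rather than C-8.
That gives the hydroxyl at C-1.
The name is octan-1-ol.

octan-1-ol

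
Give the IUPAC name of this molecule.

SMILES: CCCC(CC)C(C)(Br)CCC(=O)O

Counting along the main chain through the –COOH group gives 8 carbons: the parent is octane.
The principal characteristic group is a carboxylic acid (terminal –COOH), named with the suffix -oic acid.
Number the chain so that the carboxylic acid carbon is C-1 by definition.
This places a bromo group at C-4; an ethyl group at C-5; a methyl group at C-4.
Substituent prefixes are cited in alphabetical order (multiplying prefixes like di-/tri- are ignored for ordering).
The name is 4-bromo-5-ethyl-4-methyloctanoic acid.

4-bromo-5-ethyl-4-methyloctanoic acid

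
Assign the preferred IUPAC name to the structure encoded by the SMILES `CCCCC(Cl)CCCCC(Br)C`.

The parent chain contains 11 carbons (undecane).
The numbering direction is chosen so that the substituent locant set {2,7} is lower than {5,10} at the first point of difference.
That gives a bromo group at C-2; a chloro group at C-7.
Prefixes are listed alphabetically: bromo, chloro.
The name is 2-bromo-7-chloroundecane.

2-bromo-7-chloroundecane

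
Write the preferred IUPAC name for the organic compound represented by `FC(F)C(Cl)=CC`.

2-chloro-1,1-difluorobut-2-ene

The longest chain bearing the multiple bond is 4 carbons long (butane).
The chain contains a C=C double bond, so the unsaturation ending is -ene.
Number the chain so that the substituent locant set {1,1,2} is lower than {3,4,4} at the first point of difference.
With this numbering: the double bond between C-2 and C-3; a chloro group at C-2; two fluoro groups at C-1.
Prefixes are listed alphabetically: chloro, fluoro.
Putting it together: 2-chloro-1,1-difluorobut-2-ene.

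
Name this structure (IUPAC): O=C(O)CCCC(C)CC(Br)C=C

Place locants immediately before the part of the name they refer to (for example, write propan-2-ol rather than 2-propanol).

7-bromo-5-methylnon-8-enoic acid

Counting along the main chain through the –COOH group and the multiple bond gives 9 carbons: the parent is nonane.
The highest-priority functional group is a carboxylic acid (terminal –COOH), so the name ends in -oic acid.
There is one C=C double bond, indicated by the ending -ene.
Choose the numbering such that the carboxylic acid carbon is C-1 by definition.
With this numbering: the double bond between C-8 and C-9; a bromo group at C-7; a methyl group at C-5.
Substituent prefixes are cited in alphabetical order (multiplying prefixes like di-/tri- are ignored for ordering).
The name is 7-bromo-5-methylnon-8-enoic acid.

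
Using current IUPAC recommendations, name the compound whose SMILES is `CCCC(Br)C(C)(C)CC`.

4-bromo-3,3-dimethylheptane

The parent chain contains 7 carbons (heptane).
Number the chain so that the substituent locant set {3,3,4} is lower than {4,5,5} at the first point of difference.
With this numbering: a bromo group at C-4; two methyl groups at C-3.
The substituents are ordered alphabetically, ignoring any di-/tri- multipliers.
Assembling the pieces gives 4-bromo-3,3-dimethylheptane.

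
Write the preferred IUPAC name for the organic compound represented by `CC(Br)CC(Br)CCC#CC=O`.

The longest chain bearing the –CHO group and the multiple bond is 9 carbons long (nonane).
The highest-priority functional group is an aldehyde (terminal –CHO), so the name ends in -al.
A C≡C triple bond in the chain gives the infix -yne-.
The numbering direction is chosen so that the aldehyde carbon is C-1 by definition.
That gives the triple bond between C-2 and C-3; bromo groups at C-6 and C-8.
Assembling the pieces gives 6,8-dibromonon-2-ynal.

6,8-dibromonon-2-ynal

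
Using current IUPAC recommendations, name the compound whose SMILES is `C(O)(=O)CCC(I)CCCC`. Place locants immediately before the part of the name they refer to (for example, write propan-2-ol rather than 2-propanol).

4-iodooctanoic acid

The longest carbon chain that includes the –COOH group has 8 carbons, so the parent hydride is octane.
The highest-priority functional group is a carboxylic acid (terminal –COOH), so the name ends in -oic acid.
Choose the numbering such that the carboxylic acid carbon is C-1 by definition.
With this numbering: an iodo group at C-4.
Assembling the pieces gives 4-iodooctanoic acid.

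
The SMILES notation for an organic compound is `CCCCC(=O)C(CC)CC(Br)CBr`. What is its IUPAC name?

The longest carbon chain that includes the carbonyl has 9 carbons, so the parent hydride is nonane.
A ketone (C=O on an internal carbon) is the principal characteristic group, giving the suffix -one.
Choose the numbering such that the substituent locant set {1,2,4} is lower than {6,8,9} at the first point of difference.
This places the carbonyl at C-5; bromo groups at C-1 and C-2; an ethyl group at C-4.
Substituent prefixes are cited in alphabetical order (multiplying prefixes like di-/tri- are ignored for ordering).
Putting it together: 1,2-dibromo-4-ethylnonan-5-one.

1,2-dibromo-4-ethylnonan-5-one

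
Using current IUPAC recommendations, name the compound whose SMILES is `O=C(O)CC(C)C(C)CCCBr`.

Counting along the main chain through the –COOH group gives 7 carbons: the parent is heptane.
The highest-priority functional group is a carboxylic acid (terminal –COOH), so the name ends in -oic acid.
The numbering direction is chosen so that the carboxylic acid carbon is C-1 by definition.
That gives a bromo group at C-7; methyl groups at C-3 and C-4.
Substituent prefixes are cited in alphabetical order (multiplying prefixes like di-/tri- are ignored for ordering).
The name is 7-bromo-3,4-dimethylheptanoic acid.

7-bromo-3,4-dimethylheptanoic acid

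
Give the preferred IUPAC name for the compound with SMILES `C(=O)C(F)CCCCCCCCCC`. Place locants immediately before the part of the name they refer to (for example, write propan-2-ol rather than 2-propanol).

2-fluorododecanal

The longest chain bearing the –CHO group is 12 carbons long (dodecane).
The principal characteristic group is an aldehyde (terminal –CHO), named with the suffix -al.
Number the chain so that the aldehyde carbon is C-1 by definition.
That gives a fluoro group at C-2.
The name is 2-fluorododecanal.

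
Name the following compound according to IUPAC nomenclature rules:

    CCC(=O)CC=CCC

oct-5-en-3-one

The longest carbon chain that includes the carbonyl and the multiple bond has 8 carbons, so the parent hydride is octane.
The highest-priority functional group is a ketone (C=O on an internal carbon), so the name ends in -one.
The chain contains a C=C double bond, so the unsaturation ending is -ene.
Number the chain so that numbering from this end puts the carbonyl group at C-3 rather than C-6.
That gives the carbonyl at C-3; the double bond between C-5 and C-6.
Putting it together: oct-5-en-3-one.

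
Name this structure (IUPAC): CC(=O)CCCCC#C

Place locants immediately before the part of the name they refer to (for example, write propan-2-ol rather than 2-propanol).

The longest chain bearing the carbonyl and the multiple bond is 8 carbons long (octane).
The highest-priority functional group is a ketone (C=O on an internal carbon), so the name ends in -one.
There is one C≡C triple bond, indicated by the ending -yne.
The numbering direction is chosen so that numbering from this end puts the carbonyl group at C-2 rather than C-7.
With this numbering: the carbonyl at C-2; the triple bond between C-7 and C-8.
Assembling the pieces gives oct-7-yn-2-one.

oct-7-yn-2-one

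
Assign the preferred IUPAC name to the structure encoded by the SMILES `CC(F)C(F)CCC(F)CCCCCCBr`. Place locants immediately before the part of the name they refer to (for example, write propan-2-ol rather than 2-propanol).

The parent chain contains 12 carbons (dodecane).
The numbering direction is chosen so that the substituent locant set {1,7,10,11} is lower than {2,3,6,12} at the first point of difference.
That gives a bromo group at C-1; fluoro groups at C-7 and C-10 and C-11.
Prefixes are listed alphabetically: bromo, fluoro.
Putting it together: 1-bromo-7,10,11-trifluorododecane.

1-bromo-7,10,11-trifluorododecane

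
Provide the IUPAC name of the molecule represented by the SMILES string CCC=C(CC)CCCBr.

The longest carbon chain that includes the multiple bond has 7 carbons, so the parent hydride is heptane.
A C=C double bond in the chain gives the infix -ene-.
Number the chain so that numbering from this end puts the double bond at C-3 rather than C-4.
With this numbering: the double bond between C-3 and C-4; a bromo group at C-7; an ethyl group at C-4.
The substituents are ordered alphabetically, ignoring any di-/tri- multipliers.
Assembling the pieces gives 7-bromo-4-ethylhept-3-ene.

7-bromo-4-ethylhept-3-ene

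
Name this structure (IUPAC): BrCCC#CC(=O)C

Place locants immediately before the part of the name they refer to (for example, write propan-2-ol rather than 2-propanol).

Counting along the main chain through the carbonyl and the multiple bond gives 6 carbons: the parent is hexane.
The highest-priority functional group is a ketone (C=O on an internal carbon), so the name ends in -one.
A C≡C triple bond in the chain gives the infix -yne-.
Choose the numbering such that numbering from this end puts the carbonyl group at C-2 rather than C-5.
With this numbering: the carbonyl at C-2; the triple bond between C-3 and C-4; a bromo group at C-6.
Putting it together: 6-bromohex-3-yn-2-one.

6-bromohex-3-yn-2-one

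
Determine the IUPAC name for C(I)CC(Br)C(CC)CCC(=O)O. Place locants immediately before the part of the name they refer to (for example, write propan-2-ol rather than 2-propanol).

The longest carbon chain that includes the –COOH group has 7 carbons, so the parent hydride is heptane.
A carboxylic acid (terminal –COOH) is the principal characteristic group, giving the suffix -oic acid.
Number the chain so that the carboxylic acid carbon is C-1 by definition.
With this numbering: a bromo group at C-5; an ethyl group at C-4; an iodo group at C-7.
The substituents are ordered alphabetically, ignoring any di-/tri- multipliers.
The name is 5-bromo-4-ethyl-7-iodoheptanoic acid.

5-bromo-4-ethyl-7-iodoheptanoic acid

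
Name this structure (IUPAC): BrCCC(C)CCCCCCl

1-bromo-8-chloro-3-methyloctane

The longest continuous carbon chain has 8 atoms, so the parent hydride is octane.
Number the chain so that the substituent locant set {1,3,8} is lower than {1,6,8} at the first point of difference.
With this numbering: a bromo group at C-1; a chloro group at C-8; a methyl group at C-3.
Prefixes are listed alphabetically: bromo, chloro, methyl.
Putting it together: 1-bromo-8-chloro-3-methyloctane.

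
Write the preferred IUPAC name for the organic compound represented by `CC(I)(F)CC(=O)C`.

The longest chain bearing the carbonyl is 5 carbons long (pentane).
The highest-priority functional group is a ketone (C=O on an internal carbon), so the name ends in -one.
Number the chain so that numbering from this end puts the carbonyl group at C-2 rather than C-4.
This places the carbonyl at C-2; a fluoro group at C-4; an iodo group at C-4.
Prefixes are listed alphabetically: fluoro, iodo.
Assembling the pieces gives 4-fluoro-4-iodopentan-2-one.

4-fluoro-4-iodopentan-2-one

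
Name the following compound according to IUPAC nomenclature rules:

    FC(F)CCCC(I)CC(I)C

1,1-difluoro-5,7-diiodooctane

The longest carbon chain is 8 atoms: the parent is octane.
Choose the numbering such that the substituent locant set {1,1,5,7} is lower than {2,4,8,8} at the first point of difference.
That gives two fluoro groups at C-1; iodo groups at C-5 and C-7.
Substituent prefixes are cited in alphabetical order (multiplying prefixes like di-/tri- are ignored for ordering).
Putting it together: 1,1-difluoro-5,7-diiodooctane.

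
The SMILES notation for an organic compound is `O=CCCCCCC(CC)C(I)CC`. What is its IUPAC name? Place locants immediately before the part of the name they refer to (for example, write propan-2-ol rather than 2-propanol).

7-ethyl-8-iododecanal

The longest carbon chain that includes the –CHO group has 10 carbons, so the parent hydride is decane.
The highest-priority functional group is an aldehyde (terminal –CHO), so the name ends in -al.
Choose the numbering such that the aldehyde carbon is C-1 by definition.
With this numbering: an ethyl group at C-7; an iodo group at C-8.
Prefixes are listed alphabetically: ethyl, iodo.
The name is 7-ethyl-8-iododecanal.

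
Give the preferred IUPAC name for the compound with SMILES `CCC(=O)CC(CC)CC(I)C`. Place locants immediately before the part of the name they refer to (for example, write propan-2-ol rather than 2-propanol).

Counting along the main chain through the carbonyl gives 8 carbons: the parent is octane.
A ketone (C=O on an internal carbon) is the principal characteristic group, giving the suffix -one.
Choose the numbering such that numbering from this end puts the carbonyl group at C-3 rather than C-6.
That gives the carbonyl at C-3; an ethyl group at C-5; an iodo group at C-7.
Substituent prefixes are cited in alphabetical order (multiplying prefixes like di-/tri- are ignored for ordering).
The name is 5-ethyl-7-iodooctan-3-one.

5-ethyl-7-iodooctan-3-one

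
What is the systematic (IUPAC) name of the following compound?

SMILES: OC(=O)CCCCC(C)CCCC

The longest chain bearing the –COOH group is 10 carbons long (decane).
The highest-priority functional group is a carboxylic acid (terminal –COOH), so the name ends in -oic acid.
Number the chain so that the carboxylic acid carbon is C-1 by definition.
This places a methyl group at C-6.
Assembling the pieces gives 6-methyldecanoic acid.

6-methyldecanoic acid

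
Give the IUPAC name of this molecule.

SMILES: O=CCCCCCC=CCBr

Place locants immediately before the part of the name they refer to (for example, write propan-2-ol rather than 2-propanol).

9-bromonon-7-enal

The longest chain bearing the –CHO group and the multiple bond is 9 carbons long (nonane).
The principal characteristic group is an aldehyde (terminal –CHO), named with the suffix -al.
There is one C=C double bond, indicated by the ending -ene.
Choose the numbering such that the aldehyde carbon is C-1 by definition.
This places the double bond between C-7 and C-8; a bromo group at C-9.
Assembling the pieces gives 9-bromonon-7-enal.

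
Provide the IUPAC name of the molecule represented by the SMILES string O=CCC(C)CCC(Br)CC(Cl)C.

6-bromo-8-chloro-3-methylnonanal

Counting along the main chain through the –CHO group gives 9 carbons: the parent is nonane.
The principal characteristic group is an aldehyde (terminal –CHO), named with the suffix -al.
Number the chain so that the aldehyde carbon is C-1 by definition.
That gives a bromo group at C-6; a chloro group at C-8; a methyl group at C-3.
Substituent prefixes are cited in alphabetical order (multiplying prefixes like di-/tri- are ignored for ordering).
Putting it together: 6-bromo-8-chloro-3-methylnonanal.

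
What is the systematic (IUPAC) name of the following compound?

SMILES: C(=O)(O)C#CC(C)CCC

4-methylhept-2-ynoic acid

The longest chain bearing the –COOH group and the multiple bond is 7 carbons long (heptane).
The principal characteristic group is a carboxylic acid (terminal –COOH), named with the suffix -oic acid.
There is one C≡C triple bond, indicated by the ending -yne.
The numbering direction is chosen so that the carboxylic acid carbon is C-1 by definition.
With this numbering: the triple bond between C-2 and C-3; a methyl group at C-4.
The name is 4-methylhept-2-ynoic acid.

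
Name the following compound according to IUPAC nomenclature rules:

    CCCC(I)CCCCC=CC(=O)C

The longest chain bearing the carbonyl and the multiple bond is 12 carbons long (dodecane).
The principal characteristic group is a ketone (C=O on an internal carbon), named with the suffix -one.
A C=C double bond in the chain gives the infix -ene-.
Number the chain so that numbering from this end puts the carbonyl group at C-2 rather than C-11.
This places the carbonyl at C-2; the double bond between C-3 and C-4; an iodo group at C-9.
Putting it together: 9-iodododec-3-en-2-one.

9-iodododec-3-en-2-one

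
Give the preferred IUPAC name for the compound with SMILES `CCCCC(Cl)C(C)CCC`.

5-chloro-4-methylnonane

The longest continuous carbon chain has 9 atoms, so the parent hydride is nonane.
The numbering direction is chosen so that the substituent locant set {4,5} is lower than {5,6} at the first point of difference.
With this numbering: a chloro group at C-5; a methyl group at C-4.
Prefixes are listed alphabetically: chloro, methyl.
The name is 5-chloro-4-methylnonane.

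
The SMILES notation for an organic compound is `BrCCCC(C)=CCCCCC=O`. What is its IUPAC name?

10-bromo-7-methyldec-6-enal

The longest carbon chain that includes the –CHO group and the multiple bond has 10 carbons, so the parent hydride is decane.
The highest-priority functional group is an aldehyde (terminal –CHO), so the name ends in -al.
A C=C double bond in the chain gives the infix -ene-.
Choose the numbering such that the aldehyde carbon is C-1 by definition.
That gives the double bond between C-6 and C-7; a bromo group at C-10; a methyl group at C-7.
Substituent prefixes are cited in alphabetical order (multiplying prefixes like di-/tri- are ignored for ordering).
Putting it together: 10-bromo-7-methyldec-6-enal.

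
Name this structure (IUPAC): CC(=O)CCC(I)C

The longest chain bearing the carbonyl is 6 carbons long (hexane).
A ketone (C=O on an internal carbon) is the principal characteristic group, giving the suffix -one.
The numbering direction is chosen so that numbering from this end puts the carbonyl group at C-2 rather than C-5.
With this numbering: the carbonyl at C-2; an iodo group at C-5.
Putting it together: 5-iodohexan-2-one.

5-iodohexan-2-one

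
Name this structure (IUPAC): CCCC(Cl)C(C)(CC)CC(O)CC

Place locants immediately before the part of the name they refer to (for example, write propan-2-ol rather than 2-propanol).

The longest chain bearing the –OH group is 9 carbons long (nonane).
The highest-priority functional group is an alcohol (–OH), so the name ends in -ol.
The numbering direction is chosen so that numbering from this end puts the hydroxyl group at C-3 rather than C-7.
That gives the hydroxyl at C-3; a chloro group at C-6; an ethyl group at C-5; a methyl group at C-5.
The substituents are ordered alphabetically, ignoring any di-/tri- multipliers.
The name is 6-chloro-5-ethyl-5-methylnonan-3-ol.

6-chloro-5-ethyl-5-methylnonan-3-ol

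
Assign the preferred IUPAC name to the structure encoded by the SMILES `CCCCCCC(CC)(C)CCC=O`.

4-ethyl-4-methyldecanal

The longest carbon chain that includes the –CHO group has 10 carbons, so the parent hydride is decane.
The highest-priority functional group is an aldehyde (terminal –CHO), so the name ends in -al.
The numbering direction is chosen so that the aldehyde carbon is C-1 by definition.
This places an ethyl group at C-4; a methyl group at C-4.
Substituent prefixes are cited in alphabetical order (multiplying prefixes like di-/tri- are ignored for ordering).
Putting it together: 4-ethyl-4-methyldecanal.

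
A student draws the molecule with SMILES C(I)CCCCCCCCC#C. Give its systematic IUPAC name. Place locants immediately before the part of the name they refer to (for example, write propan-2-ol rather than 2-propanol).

The longest carbon chain that includes the multiple bond has 11 carbons, so the parent hydride is undecane.
The chain contains a C≡C triple bond, so the unsaturation ending is -yne.
Number the chain so that numbering from this end puts the triple bond at C-1 rather than C-10.
With this numbering: the triple bond between C-1 and C-2; an iodo group at C-11.
Putting it together: 11-iodoundec-1-yne.

11-iodoundec-1-yne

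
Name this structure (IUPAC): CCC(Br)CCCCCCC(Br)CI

2,9-dibromo-1-iodoundecane

The parent chain contains 11 carbons (undecane).
Choose the numbering such that the substituent locant set {1,2,9} is lower than {3,10,11} at the first point of difference.
That gives bromo groups at C-2 and C-9; an iodo group at C-1.
Substituent prefixes are cited in alphabetical order (multiplying prefixes like di-/tri- are ignored for ordering).
Putting it together: 2,9-dibromo-1-iodoundecane.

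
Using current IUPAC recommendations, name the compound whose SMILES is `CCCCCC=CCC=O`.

The longest chain bearing the –CHO group and the multiple bond is 9 carbons long (nonane).
The principal characteristic group is an aldehyde (terminal –CHO), named with the suffix -al.
The chain contains a C=C double bond, so the unsaturation ending is -ene.
Choose the numbering such that the aldehyde carbon is C-1 by definition.
This places the double bond between C-3 and C-4.
Putting it together: non-3-enal.

non-3-enal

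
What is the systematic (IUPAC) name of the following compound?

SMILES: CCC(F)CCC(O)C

5-fluoroheptan-2-ol

Counting along the main chain through the –OH group gives 7 carbons: the parent is heptane.
The principal characteristic group is an alcohol (–OH), named with the suffix -ol.
Number the chain so that numbering from this end puts the hydroxyl group at C-2 rather than C-6.
That gives the hydroxyl at C-2; a fluoro group at C-5.
Assembling the pieces gives 5-fluoroheptan-2-ol.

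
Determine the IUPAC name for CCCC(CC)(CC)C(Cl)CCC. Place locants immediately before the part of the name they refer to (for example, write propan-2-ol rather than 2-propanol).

5-chloro-4,4-diethyloctane

The longest continuous carbon chain has 8 atoms, so the parent hydride is octane.
The numbering direction is chosen so that the substituent locant set {4,4,5} is lower than {4,5,5} at the first point of difference.
This places a chloro group at C-5; two ethyl groups at C-4.
The substituents are ordered alphabetically, ignoring any di-/tri- multipliers.
Assembling the pieces gives 5-chloro-4,4-diethyloctane.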